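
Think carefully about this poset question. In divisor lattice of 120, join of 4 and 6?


In a divisor lattice, join = lcm (least common multiple).
gcd(4,6) = 2
lcm(4,6) = 4*6/gcd = 24/2 = 12


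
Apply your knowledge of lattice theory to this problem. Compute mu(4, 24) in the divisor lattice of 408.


In a divisor lattice, mu(a,b) = mu(b/a) where mu is the classical Mobius function.
b/a = 24/4 = 6
Prime factorization of 6: primes [2, 3]
6 is squarefree with 2 prime factor(s), so mu(6) = (-1)^2 = 1


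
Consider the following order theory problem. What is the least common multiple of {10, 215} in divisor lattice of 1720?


In a divisor lattice, join = lcm (least common multiple).
Compute lcm iteratively: start with first element, then lcm(current, next).
Elements: [10, 215]
lcm(10,215) = 430
Final lcm = 430


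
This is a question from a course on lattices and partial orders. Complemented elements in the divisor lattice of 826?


An element a is complemented if some b has a meet b = bottom, a join b = top.
a is complemented iff gcd(a, n/a)=1, i.e. a is a unitary divisor of 826.
Complemented elements: 1, 2, 7, 14, 59, 118, ... (2 more)
Count: 8


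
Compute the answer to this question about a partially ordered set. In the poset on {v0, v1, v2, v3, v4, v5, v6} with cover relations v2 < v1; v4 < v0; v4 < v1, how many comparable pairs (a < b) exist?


A comparable pair {a,b} has a < b or b < a in the order.
Count unordered pairs where one element is strictly below the other.
Examples: {v0,v4}, {v1,v2}, {v1,v4}
Total comparable pairs: 3


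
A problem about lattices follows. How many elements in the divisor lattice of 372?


Divisors of 372: [1, 2, 3, 4, 6, 12, 31, 62, 93, 124, 186, 372]
Count: 12


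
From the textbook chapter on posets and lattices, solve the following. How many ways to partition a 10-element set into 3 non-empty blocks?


S(n,k) = k*S(n-1,k) + S(n-1,k-1).
S(9,3) = 3025, S(9,2) = 255
S(10,3) = 3*3025 + 255 = 9075 + 255
S(10,3) = 9330


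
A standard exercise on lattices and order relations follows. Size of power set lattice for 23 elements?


Power set = 2^n.
2^23 = 8388608


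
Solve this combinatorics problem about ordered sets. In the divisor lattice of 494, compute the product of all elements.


Divisors of 494: [1, 2, 13, 19, 26, 38, 247, 494]
Product = n^(d(n)/2) = 494^(8/2)
Product = 59553569296


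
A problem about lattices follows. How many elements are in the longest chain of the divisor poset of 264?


A chain is a totally ordered subset; we count the number of elements in a maximum chain.
Compute, for each element x, the size of the longest chain ending at x:
  1: 1
  2: 2
  3: 2
  11: 2
  4: 3
  6: 3
  ...
A maximum chain: 1 < 2 < 4 < 8 < 24 < 264
Number of elements in the longest chain: 6


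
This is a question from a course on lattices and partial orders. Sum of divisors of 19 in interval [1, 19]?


Interval [1,19] in divisors of 19: [1, 19]
Sum = 20


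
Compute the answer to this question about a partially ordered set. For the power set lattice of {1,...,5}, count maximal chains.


A maximal chain goes from the minimum element to a maximal element via cover relations.
Counting all min-to-max paths in the cover graph.
Total maximal chains: 120


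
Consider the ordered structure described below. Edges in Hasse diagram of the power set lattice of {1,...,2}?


A cover relation a -< b holds when a < b with no c strictly between.
Cover relations:
  {} -< {1}
  {} -< {2}
  {1} -< {1,2}
  {2} -< {1,2}
Total: 4


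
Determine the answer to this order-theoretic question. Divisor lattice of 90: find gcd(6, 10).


In a divisor lattice, meet = gcd (greatest common divisor).
By Euclidean algorithm or factoring: gcd(6,10) = 2


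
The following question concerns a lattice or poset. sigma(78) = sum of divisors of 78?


sigma(n) = sum of divisors.
Divisors of 78: [1, 2, 3, 6, 13, 26, 39, 78]
Sum = 168


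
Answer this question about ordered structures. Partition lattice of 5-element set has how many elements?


B(n) = number of set partitions of an n-element set.
B(n) satisfies the recurrence: B(n+1) = sum_k C(n,k)*B(k).
B(5) = 52


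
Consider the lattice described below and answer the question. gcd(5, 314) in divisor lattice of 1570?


Meet=gcd.
gcd(5,314)=1


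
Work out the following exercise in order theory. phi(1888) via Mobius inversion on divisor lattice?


phi(n) = n * prod_{p|n} (1 - 1/p).
Prime divisors of 1888: [2, 59]
phi(1888) = 1888 * (1 - 1/2) * (1 - 1/59)
phi(1888) = 928


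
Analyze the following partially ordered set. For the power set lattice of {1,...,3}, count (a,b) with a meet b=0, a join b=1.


Complement pair (a,b): a meet b = bottom, a join b = top.
Here: A intersect B = {} and A union B = {1,...,3}.
Pairs found: ({},{1,2,3}), ({1},{2,3}), ({2},{1,3}), ({3},{1,2}), ... (4 more)
Total ordered pairs: 8


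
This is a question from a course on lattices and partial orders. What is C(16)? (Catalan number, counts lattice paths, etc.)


C(n) = C(2n, n) / (n+1).
C(32, 16) = 601080390
C(16) = 601080390 / 17 = 35357670


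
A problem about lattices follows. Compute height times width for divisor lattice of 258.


Height = length of longest chain minus 1; width = size of largest antichain.
A maximum chain: 1 | 43 | 129 | 258  (height 3).
A maximum antichain: {2, 3, 43}  (width 3).
Product = 3 * 3 = 9


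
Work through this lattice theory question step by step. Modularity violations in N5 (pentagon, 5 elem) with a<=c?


Modular law: if a <= c then a v (b ^ c) = (a v b) ^ c.
Check all triples (a,b,c) with a <= c among 5 elements.
  e.g. a=a, b=c, c=b: lhs=a != rhs=b
Total violating triples: 1


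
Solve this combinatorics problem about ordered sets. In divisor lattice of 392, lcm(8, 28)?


Join=lcm.
gcd(8,28)=4
lcm=56


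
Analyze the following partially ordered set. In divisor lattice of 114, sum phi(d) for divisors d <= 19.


Divisors of 114 up to 19: [1, 2, 3, 6, 19]
phi values: [1, 1, 2, 2, 18]
Sum = 24


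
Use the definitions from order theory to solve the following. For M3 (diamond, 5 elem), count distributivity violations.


Distributive law: a ^ (b v c) = (a ^ b) v (a ^ c).
Check all 5^3 = 125 ordered triples (a,b,c).
  e.g. a=a1, b=a2, c=a3: lhs=a1 != rhs=0
  e.g. a=a1, b=a3, c=a2: lhs=a1 != rhs=0
Total violating triples: 6


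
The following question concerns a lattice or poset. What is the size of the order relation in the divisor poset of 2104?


The order relation is {(a,b) : a <= b}, reflexive so it includes (a,a).
Examples: (1,1), (1,1052), (1,2), (1,2104), (1,263), ...
Total ordered pairs: 30


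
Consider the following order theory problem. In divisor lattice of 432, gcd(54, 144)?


Meet=gcd.
gcd(54,144)=18


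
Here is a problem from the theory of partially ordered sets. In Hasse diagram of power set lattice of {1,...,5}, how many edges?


A cover relation a -< b holds when a < b with no c strictly between.
Cover relations:
  {} -< {1}
  {} -< {2}
  {} -< {3}
  {} -< {4}
  {} -< {5}
  {1} -< {1,2}
  {1} -< {1,3}
  {1} -< {1,4}
  ...72 more
Total: 80


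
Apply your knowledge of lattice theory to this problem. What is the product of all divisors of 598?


Divisors of 598: [1, 2, 13, 23, 26, 46, 299, 598]
Product = n^(d(n)/2) = 598^(8/2)
Product = 127880620816


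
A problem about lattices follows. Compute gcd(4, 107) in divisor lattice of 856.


In a divisor lattice, meet = gcd (greatest common divisor).
By Euclidean algorithm or factoring: gcd(4,107) = 1


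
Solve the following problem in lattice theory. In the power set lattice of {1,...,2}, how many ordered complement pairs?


Complement pair (a,b): a meet b = bottom, a join b = top.
Here: A intersect B = {} and A union B = {1,...,2}.
Pairs found: ({},{1,2}), ({1},{2}), ({2},{1}), ({1,2},{})
Total ordered pairs: 4


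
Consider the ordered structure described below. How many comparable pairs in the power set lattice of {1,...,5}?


A comparable pair {a,b} has a < b or b < a in the order.
Count unordered pairs where one element is strictly below the other.
Examples: {{},{1}}, {{},{2}}, {{},{3}}, {{},{4}}, ...
Total comparable pairs: 211


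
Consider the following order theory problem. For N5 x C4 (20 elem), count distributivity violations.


Distributive law: a ^ (b v c) = (a ^ b) v (a ^ c).
Check all 20^3 = 8000 ordered triples (a,b,c).
  e.g. a=(b,0), b=(a,0), c=(c,0): lhs=(b,0) != rhs=(a,0)
  e.g. a=(b,0), b=(a,0), c=(c,1): lhs=(b,0) != rhs=(a,0)
Total violating triples: 128


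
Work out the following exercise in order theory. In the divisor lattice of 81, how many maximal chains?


A maximal chain goes from the minimum element to a maximal element via cover relations.
Counting all min-to-max paths in the cover graph.
Total maximal chains: 1


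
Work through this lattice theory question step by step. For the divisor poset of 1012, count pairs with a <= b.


The order relation is {(a,b) : a <= b}, reflexive so it includes (a,a).
Examples: (1,1), (1,1012), (1,11), (1,2), (1,22), ...
Total ordered pairs: 54


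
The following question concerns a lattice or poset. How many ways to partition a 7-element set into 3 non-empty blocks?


S(n,k) = k*S(n-1,k) + S(n-1,k-1).
S(6,3) = 90, S(6,2) = 31
S(7,3) = 3*90 + 31 = 270 + 31
S(7,3) = 301


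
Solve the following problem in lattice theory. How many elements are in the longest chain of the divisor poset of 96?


A chain is a totally ordered subset; we count the number of elements in a maximum chain.
Compute, for each element x, the size of the longest chain ending at x:
  1: 1
  2: 2
  3: 2
  4: 3
  6: 3
  8: 4
  ...
A maximum chain: 1 < 2 < 4 < 8 < 16 < 32 < 96
Number of elements in the longest chain: 7


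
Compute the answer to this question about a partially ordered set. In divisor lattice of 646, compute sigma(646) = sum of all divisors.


sigma(n) = sum of divisors.
Divisors of 646: [1, 2, 17, 19, 34, 38, 323, 646]
Sum = 1080


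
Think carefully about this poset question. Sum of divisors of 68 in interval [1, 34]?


Interval [1,34] in divisors of 68: [1, 2, 17, 34]
Sum = 54


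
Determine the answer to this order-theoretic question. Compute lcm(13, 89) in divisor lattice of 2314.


In a divisor lattice, join = lcm (least common multiple).
gcd(13,89) = 1
lcm(13,89) = 13*89/gcd = 1157/1 = 1157


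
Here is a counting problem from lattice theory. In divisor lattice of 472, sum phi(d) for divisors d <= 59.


Divisors of 472 up to 59: [1, 2, 4, 8, 59]
phi values: [1, 1, 2, 4, 58]
Sum = 66


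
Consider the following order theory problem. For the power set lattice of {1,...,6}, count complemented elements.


An element a is complemented if some b has a meet b = bottom, a join b = top.
every subset A has complement S\A, so all elements are complemented.
Complemented elements: {}, {1}, {2}, {3}, {4}, {5}, ... (58 more)
Count: 64


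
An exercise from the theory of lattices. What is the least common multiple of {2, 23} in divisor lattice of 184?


In a divisor lattice, join = lcm (least common multiple).
Compute lcm iteratively: start with first element, then lcm(current, next).
Elements: [2, 23]
lcm(2,23) = 46
Final lcm = 46


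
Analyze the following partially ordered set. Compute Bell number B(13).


B(n) = number of set partitions of an n-element set.
B(n) satisfies the recurrence: B(n+1) = sum_k C(n,k)*B(k).
B(13) = 27644437


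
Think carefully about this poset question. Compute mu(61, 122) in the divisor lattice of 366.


In a divisor lattice, mu(a,b) = mu(b/a) where mu is the classical Mobius function.
b/a = 122/61 = 2
Prime factorization of 2: primes [2]
2 is squarefree with 1 prime factor(s), so mu(2) = (-1)^1 = -1


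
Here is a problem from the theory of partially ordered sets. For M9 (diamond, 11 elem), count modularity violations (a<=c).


Modular law: if a <= c then a v (b ^ c) = (a v b) ^ c.
Check all triples (a,b,c) with a <= c among 11 elements.
This lattice is modular (diamonds M_m and their chain-products are modular).
Total violating triples: 0


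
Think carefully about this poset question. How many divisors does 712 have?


Divisors of 712: [1, 2, 4, 8, 89, 178, 356, 712]
Count: 8


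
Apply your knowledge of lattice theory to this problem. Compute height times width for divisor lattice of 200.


Height = length of longest chain minus 1; width = size of largest antichain.
A maximum chain: 1 | 5 | 25 | 50 | 100 | 200  (height 5).
A maximum antichain: {4, 10, 25}  (width 3).
Product = 5 * 3 = 15


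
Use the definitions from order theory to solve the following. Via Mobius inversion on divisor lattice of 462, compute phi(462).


phi(n) = n * prod_{p|n} (1 - 1/p).
Prime divisors of 462: [2, 3, 7, 11]
phi(462) = 462 * (1 - 1/2) * (1 - 1/3) * (1 - 1/7) * (1 - 1/11)
phi(462) = 120


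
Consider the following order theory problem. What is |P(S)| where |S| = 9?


Power set = 2^n.
2^9 = 512


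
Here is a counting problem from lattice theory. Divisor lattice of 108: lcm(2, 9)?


Join=lcm.
gcd(2,9)=1
lcm=18


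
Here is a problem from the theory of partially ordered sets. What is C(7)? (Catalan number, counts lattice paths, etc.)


C(n) = C(2n, n) / (n+1).
C(14, 7) = 3432
C(7) = 3432 / 8 = 429


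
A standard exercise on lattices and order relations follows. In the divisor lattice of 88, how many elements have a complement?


An element a is complemented if some b has a meet b = bottom, a join b = top.
a is complemented iff gcd(a, n/a)=1, i.e. a is a unitary divisor of 88.
Complemented elements: 1, 8, 11, 88
Count: 4


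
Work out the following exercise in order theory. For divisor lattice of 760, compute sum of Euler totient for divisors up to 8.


Divisors of 760 up to 8: [1, 2, 4, 5, 8]
phi values: [1, 1, 2, 4, 4]
Sum = 12


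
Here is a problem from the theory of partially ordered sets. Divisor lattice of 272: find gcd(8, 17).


In a divisor lattice, meet = gcd (greatest common divisor).
By Euclidean algorithm or factoring: gcd(8,17) = 1


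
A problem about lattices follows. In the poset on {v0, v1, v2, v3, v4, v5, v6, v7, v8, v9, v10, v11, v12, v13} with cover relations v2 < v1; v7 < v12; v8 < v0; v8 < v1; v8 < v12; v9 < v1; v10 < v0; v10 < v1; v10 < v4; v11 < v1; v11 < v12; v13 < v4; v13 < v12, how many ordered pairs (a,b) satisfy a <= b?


The order relation is {(a,b) : a <= b}, reflexive so it includes (a,a).
Examples: (v0,v0), (v1,v1), (v10,v0), (v10,v1), (v10,v10), ...
Total ordered pairs: 27


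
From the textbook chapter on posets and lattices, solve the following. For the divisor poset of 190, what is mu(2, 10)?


In a divisor lattice, mu(a,b) = mu(b/a) where mu is the classical Mobius function.
b/a = 10/2 = 5
Prime factorization of 5: primes [5]
5 is squarefree with 1 prime factor(s), so mu(5) = (-1)^1 = -1


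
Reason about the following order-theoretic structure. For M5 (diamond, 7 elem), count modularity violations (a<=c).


Modular law: if a <= c then a v (b ^ c) = (a v b) ^ c.
Check all triples (a,b,c) with a <= c among 7 elements.
This lattice is modular (diamonds M_m and their chain-products are modular).
Total violating triples: 0


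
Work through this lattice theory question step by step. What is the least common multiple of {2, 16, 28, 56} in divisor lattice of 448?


In a divisor lattice, join = lcm (least common multiple).
Compute lcm iteratively: start with first element, then lcm(current, next).
Elements: [2, 16, 28, 56]
lcm(2,16) = 16
lcm(16,28) = 112
lcm(112,56) = 112
Final lcm = 112


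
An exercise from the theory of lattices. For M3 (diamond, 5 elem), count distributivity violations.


Distributive law: a ^ (b v c) = (a ^ b) v (a ^ c).
Check all 5^3 = 125 ordered triples (a,b,c).
  e.g. a=a1, b=a2, c=a3: lhs=a1 != rhs=0
  e.g. a=a1, b=a3, c=a2: lhs=a1 != rhs=0
Total violating triples: 6


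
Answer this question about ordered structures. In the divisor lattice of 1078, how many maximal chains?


A maximal chain goes from the minimum element to a maximal element via cover relations.
Counting all min-to-max paths in the cover graph.
Total maximal chains: 12


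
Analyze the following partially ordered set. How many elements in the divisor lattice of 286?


Divisors of 286: [1, 2, 11, 13, 22, 26, 143, 286]
Count: 8


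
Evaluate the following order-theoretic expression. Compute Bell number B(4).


B(n) = number of set partitions of an n-element set.
B(n) satisfies the recurrence: B(n+1) = sum_k C(n,k)*B(k).
B(4) = 15


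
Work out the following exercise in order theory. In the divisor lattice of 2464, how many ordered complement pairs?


Complement pair (a,b): a meet b = bottom, a join b = top.
Here: gcd(a,b)=1 and lcm(a,b)=2464, i.e. a*b=2464 with a,b coprime.
Pairs found: (1,2464), (7,352), (11,224), (32,77), ... (4 more)
Total ordered pairs: 8


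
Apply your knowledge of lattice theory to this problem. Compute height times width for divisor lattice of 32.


Height = length of longest chain minus 1; width = size of largest antichain.
A maximum chain: 1 | 2 | 4 | 8 | 16 | 32  (height 5).
A maximum antichain: {1}  (width 1).
Product = 5 * 1 = 5


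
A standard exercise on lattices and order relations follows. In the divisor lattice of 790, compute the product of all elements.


Divisors of 790: [1, 2, 5, 10, 79, 158, 395, 790]
Product = n^(d(n)/2) = 790^(8/2)
Product = 389500810000


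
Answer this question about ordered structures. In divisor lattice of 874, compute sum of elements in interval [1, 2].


Interval [1,2] in divisors of 874: [1, 2]
Sum = 3


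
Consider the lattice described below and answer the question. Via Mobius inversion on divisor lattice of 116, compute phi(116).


phi(n) = n * prod_{p|n} (1 - 1/p).
Prime divisors of 116: [2, 29]
phi(116) = 116 * (1 - 1/2) * (1 - 1/29)
phi(116) = 56


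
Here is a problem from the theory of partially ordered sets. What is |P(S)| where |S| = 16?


Power set = 2^n.
2^16 = 65536


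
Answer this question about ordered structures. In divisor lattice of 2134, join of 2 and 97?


In a divisor lattice, join = lcm (least common multiple).
gcd(2,97) = 1
lcm(2,97) = 2*97/gcd = 194/1 = 194


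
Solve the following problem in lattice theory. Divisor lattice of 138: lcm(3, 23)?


Join=lcm.
gcd(3,23)=1
lcm=69


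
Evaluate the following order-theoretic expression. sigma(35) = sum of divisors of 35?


sigma(n) = sum of divisors.
Divisors of 35: [1, 5, 7, 35]
Sum = 48


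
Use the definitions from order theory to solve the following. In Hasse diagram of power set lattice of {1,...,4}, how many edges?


A cover relation a -< b holds when a < b with no c strictly between.
Cover relations:
  {} -< {1}
  {} -< {2}
  {} -< {3}
  {} -< {4}
  {1} -< {1,2}
  {1} -< {1,3}
  {1} -< {1,4}
  {2} -< {1,2}
  ...24 more
Total: 32


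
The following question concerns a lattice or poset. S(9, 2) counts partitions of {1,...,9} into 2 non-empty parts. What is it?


S(n,k) = k*S(n-1,k) + S(n-1,k-1).
S(8,2) = 127, S(8,1) = 1
S(9,2) = 2*127 + 1 = 254 + 1
S(9,2) = 255


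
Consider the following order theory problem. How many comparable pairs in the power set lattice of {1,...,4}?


A comparable pair {a,b} has a < b or b < a in the order.
Count unordered pairs where one element is strictly below the other.
Examples: {{},{1}}, {{},{2}}, {{},{3}}, {{},{4}}, ...
Total comparable pairs: 65


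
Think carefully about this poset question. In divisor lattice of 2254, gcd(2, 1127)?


Meet=gcd.
gcd(2,1127)=1


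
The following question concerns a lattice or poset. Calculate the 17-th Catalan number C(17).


C(n) = C(2n, n) / (n+1).
C(34, 17) = 2333606220
C(17) = 2333606220 / 18 = 129644790


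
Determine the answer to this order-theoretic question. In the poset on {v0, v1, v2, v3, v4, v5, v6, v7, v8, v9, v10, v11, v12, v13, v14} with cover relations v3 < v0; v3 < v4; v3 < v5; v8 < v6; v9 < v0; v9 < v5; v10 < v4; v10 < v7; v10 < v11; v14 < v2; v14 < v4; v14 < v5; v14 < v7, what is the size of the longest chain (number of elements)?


A chain is a totally ordered subset; we count the number of elements in a maximum chain.
Compute, for each element x, the size of the longest chain ending at x:
  v1: 1
  v3: 1
  v8: 1
  v9: 1
  v10: 1
  v12: 1
  ...
A maximum chain: v3 < v0
Number of elements in the longest chain: 2


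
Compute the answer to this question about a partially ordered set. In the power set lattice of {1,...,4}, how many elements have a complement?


An element a is complemented if some b has a meet b = bottom, a join b = top.
every subset A has complement S\A, so all elements are complemented.
Complemented elements: {}, {1}, {2}, {3}, {4}, {1,2}, ... (10 more)
Count: 16


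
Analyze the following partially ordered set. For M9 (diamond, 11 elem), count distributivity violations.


Distributive law: a ^ (b v c) = (a ^ b) v (a ^ c).
Check all 11^3 = 1331 ordered triples (a,b,c).
  e.g. a=a1, b=a2, c=a3: lhs=a1 != rhs=0
  e.g. a=a1, b=a2, c=a4: lhs=a1 != rhs=0
Total violating triples: 504


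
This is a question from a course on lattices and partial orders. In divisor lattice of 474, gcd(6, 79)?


Meet=gcd.
gcd(6,79)=1


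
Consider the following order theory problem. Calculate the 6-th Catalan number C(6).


C(n) = C(2n, n) / (n+1).
C(12, 6) = 924
C(6) = 924 / 7 = 132


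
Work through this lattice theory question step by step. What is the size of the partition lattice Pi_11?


B(n) = number of set partitions of an n-element set.
B(n) satisfies the recurrence: B(n+1) = sum_k C(n,k)*B(k).
B(11) = 678570


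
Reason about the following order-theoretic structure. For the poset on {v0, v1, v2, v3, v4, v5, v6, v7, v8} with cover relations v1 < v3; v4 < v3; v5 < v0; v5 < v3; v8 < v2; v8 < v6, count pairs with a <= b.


The order relation is {(a,b) : a <= b}, reflexive so it includes (a,a).
Examples: (v0,v0), (v1,v1), (v1,v3), (v2,v2), (v3,v3), ...
Total ordered pairs: 15


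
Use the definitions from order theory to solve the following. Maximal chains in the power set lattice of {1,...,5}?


A maximal chain goes from the minimum element to a maximal element via cover relations.
Counting all min-to-max paths in the cover graph.
Total maximal chains: 120


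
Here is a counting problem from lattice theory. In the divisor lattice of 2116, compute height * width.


Height = length of longest chain minus 1; width = size of largest antichain.
A maximum chain: 1 | 23 | 529 | 1058 | 2116  (height 4).
A maximum antichain: {4, 46, 529}  (width 3).
Product = 4 * 3 = 12


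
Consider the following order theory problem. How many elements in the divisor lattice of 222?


Divisors of 222: [1, 2, 3, 6, 37, 74, 111, 222]
Count: 8


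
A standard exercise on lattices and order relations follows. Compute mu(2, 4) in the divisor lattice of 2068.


In a divisor lattice, mu(a,b) = mu(b/a) where mu is the classical Mobius function.
b/a = 4/2 = 2
Prime factorization of 2: primes [2]
2 is squarefree with 1 prime factor(s), so mu(2) = (-1)^1 = -1


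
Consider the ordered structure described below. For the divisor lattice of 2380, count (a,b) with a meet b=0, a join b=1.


Complement pair (a,b): a meet b = bottom, a join b = top.
Here: gcd(a,b)=1 and lcm(a,b)=2380, i.e. a*b=2380 with a,b coprime.
Pairs found: (1,2380), (4,595), (5,476), (7,340), ... (12 more)
Total ordered pairs: 16


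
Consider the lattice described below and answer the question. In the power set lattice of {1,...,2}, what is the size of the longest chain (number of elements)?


A chain is a totally ordered subset; we count the number of elements in a maximum chain.
Compute, for each element x, the size of the longest chain ending at x:
  {}: 1
  {1}: 2
  {2}: 2
  {1,2}: 3
A maximum chain: {} < {1} < {1,2}
Number of elements in the longest chain: 3


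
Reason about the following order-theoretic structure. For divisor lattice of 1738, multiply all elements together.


Divisors of 1738: [1, 2, 11, 22, 79, 158, 869, 1738]
Product = n^(d(n)/2) = 1738^(8/2)
Product = 9124290174736


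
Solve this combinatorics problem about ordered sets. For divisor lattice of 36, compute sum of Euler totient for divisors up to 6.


Divisors of 36 up to 6: [1, 2, 3, 4, 6]
phi values: [1, 1, 2, 2, 2]
Sum = 8


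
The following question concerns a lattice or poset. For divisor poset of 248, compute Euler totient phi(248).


phi(n) = n * prod_{p|n} (1 - 1/p).
Prime divisors of 248: [2, 31]
phi(248) = 248 * (1 - 1/2) * (1 - 1/31)
phi(248) = 120


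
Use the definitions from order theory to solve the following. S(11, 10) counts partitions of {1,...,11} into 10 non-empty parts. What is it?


S(n,k) = k*S(n-1,k) + S(n-1,k-1).
S(10,10) = 1, S(10,9) = 45
S(11,10) = 10*1 + 45 = 10 + 45
S(11,10) = 55


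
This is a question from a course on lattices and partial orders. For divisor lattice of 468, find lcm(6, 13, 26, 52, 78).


In a divisor lattice, join = lcm (least common multiple).
Compute lcm iteratively: start with first element, then lcm(current, next).
Elements: [6, 13, 26, 52, 78]
lcm(6,13) = 78
lcm(78,26) = 78
lcm(78,52) = 156
lcm(156,78) = 156
Final lcm = 156


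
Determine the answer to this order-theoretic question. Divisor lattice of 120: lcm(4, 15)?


Join=lcm.
gcd(4,15)=1
lcm=60


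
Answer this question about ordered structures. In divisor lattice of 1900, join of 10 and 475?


In a divisor lattice, join = lcm (least common multiple).
gcd(10,475) = 5
lcm(10,475) = 10*475/gcd = 4750/5 = 950


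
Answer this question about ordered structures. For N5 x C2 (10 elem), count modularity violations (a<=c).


Modular law: if a <= c then a v (b ^ c) = (a v b) ^ c.
Check all triples (a,b,c) with a <= c among 10 elements.
  e.g. a=(a,0), b=(c,0), c=(b,0): lhs=(a,0) != rhs=(b,0)
  e.g. a=(a,0), b=(c,1), c=(b,0): lhs=(a,0) != rhs=(b,0)
Total violating triples: 6


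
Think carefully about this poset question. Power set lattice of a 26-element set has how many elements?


Power set = 2^n.
2^26 = 67108864


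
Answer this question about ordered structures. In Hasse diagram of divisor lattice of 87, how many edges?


A cover relation a -< b holds when a < b with no c strictly between.
Cover relations:
  1 -< 3
  1 -< 29
  3 -< 87
  29 -< 87
Total: 4


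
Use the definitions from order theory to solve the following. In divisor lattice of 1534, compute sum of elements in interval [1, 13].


Interval [1,13] in divisors of 1534: [1, 13]
Sum = 14


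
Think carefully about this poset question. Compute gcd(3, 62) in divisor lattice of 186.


In a divisor lattice, meet = gcd (greatest common divisor).
By Euclidean algorithm or factoring: gcd(3,62) = 1


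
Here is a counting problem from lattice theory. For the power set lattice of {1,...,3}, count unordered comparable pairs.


A comparable pair {a,b} has a < b or b < a in the order.
Count unordered pairs where one element is strictly below the other.
Examples: {{},{1}}, {{},{2}}, {{},{3}}, {{},{1,2}}, ...
Total comparable pairs: 19


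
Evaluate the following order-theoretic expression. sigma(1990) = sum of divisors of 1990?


sigma(n) = sum of divisors.
Divisors of 1990: [1, 2, 5, 10, 199, 398, 995, 1990]
Sum = 3600


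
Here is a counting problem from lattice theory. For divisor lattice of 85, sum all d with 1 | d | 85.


Interval [1,85] in divisors of 85: [1, 5, 17, 85]
Sum = 108


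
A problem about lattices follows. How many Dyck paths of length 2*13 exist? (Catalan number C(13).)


C(n) = C(2n, n) / (n+1).
C(26, 13) = 10400600
C(13) = 10400600 / 14 = 742900


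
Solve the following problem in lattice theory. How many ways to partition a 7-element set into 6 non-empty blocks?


S(n,k) = k*S(n-1,k) + S(n-1,k-1).
S(6,6) = 1, S(6,5) = 15
S(7,6) = 6*1 + 15 = 6 + 15
S(7,6) = 21


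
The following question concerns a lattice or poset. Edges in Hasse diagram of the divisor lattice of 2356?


A cover relation a -< b holds when a < b with no c strictly between.
Cover relations:
  1 -< 2
  1 -< 19
  1 -< 31
  2 -< 4
  2 -< 38
  2 -< 62
  4 -< 76
  4 -< 124
  ...12 more
Total: 20


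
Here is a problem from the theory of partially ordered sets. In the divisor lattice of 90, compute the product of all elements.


Divisors of 90: [1, 2, 3, 5, 6, 9, 10, 15, 18, 30, 45, 90]
Product = n^(d(n)/2) = 90^(12/2)
Product = 531441000000


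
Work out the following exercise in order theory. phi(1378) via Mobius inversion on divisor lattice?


phi(n) = n * prod_{p|n} (1 - 1/p).
Prime divisors of 1378: [2, 13, 53]
phi(1378) = 1378 * (1 - 1/2) * (1 - 1/13) * (1 - 1/53)
phi(1378) = 624


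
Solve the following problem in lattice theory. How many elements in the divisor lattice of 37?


Divisors of 37: [1, 37]
Count: 2


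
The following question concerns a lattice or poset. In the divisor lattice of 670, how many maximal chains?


A maximal chain goes from the minimum element to a maximal element via cover relations.
Counting all min-to-max paths in the cover graph.
Total maximal chains: 6


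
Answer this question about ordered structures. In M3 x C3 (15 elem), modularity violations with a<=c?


Modular law: if a <= c then a v (b ^ c) = (a v b) ^ c.
Check all triples (a,b,c) with a <= c among 15 elements.
This lattice is modular (diamonds M_m and their chain-products are modular).
Total violating triples: 0


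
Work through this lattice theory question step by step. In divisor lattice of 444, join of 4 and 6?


In a divisor lattice, join = lcm (least common multiple).
gcd(4,6) = 2
lcm(4,6) = 4*6/gcd = 24/2 = 12


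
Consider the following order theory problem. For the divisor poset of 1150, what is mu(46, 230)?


In a divisor lattice, mu(a,b) = mu(b/a) where mu is the classical Mobius function.
b/a = 230/46 = 5
Prime factorization of 5: primes [5]
5 is squarefree with 1 prime factor(s), so mu(5) = (-1)^1 = -1


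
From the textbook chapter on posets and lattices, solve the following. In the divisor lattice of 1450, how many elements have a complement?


An element a is complemented if some b has a meet b = bottom, a join b = top.
a is complemented iff gcd(a, n/a)=1, i.e. a is a unitary divisor of 1450.
Complemented elements: 1, 2, 25, 29, 50, 58, ... (2 more)
Count: 8


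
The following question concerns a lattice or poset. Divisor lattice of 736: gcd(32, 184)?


Meet=gcd.
gcd(32,184)=8


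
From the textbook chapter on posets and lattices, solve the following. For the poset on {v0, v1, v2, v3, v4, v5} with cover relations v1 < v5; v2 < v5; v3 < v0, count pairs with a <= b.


The order relation is {(a,b) : a <= b}, reflexive so it includes (a,a).
Examples: (v0,v0), (v1,v1), (v1,v5), (v2,v2), (v2,v5), ...
Total ordered pairs: 9


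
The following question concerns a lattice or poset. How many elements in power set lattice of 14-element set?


Power set = 2^n.
2^14 = 16384


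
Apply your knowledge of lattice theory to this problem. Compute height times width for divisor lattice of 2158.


Height = length of longest chain minus 1; width = size of largest antichain.
A maximum chain: 1 | 83 | 1079 | 2158  (height 3).
A maximum antichain: {2, 13, 83}  (width 3).
Product = 3 * 3 = 9


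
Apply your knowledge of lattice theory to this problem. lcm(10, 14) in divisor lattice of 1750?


Join=lcm.
gcd(10,14)=2
lcm=70


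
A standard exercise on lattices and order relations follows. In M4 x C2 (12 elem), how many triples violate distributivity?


Distributive law: a ^ (b v c) = (a ^ b) v (a ^ c).
Check all 12^3 = 1728 ordered triples (a,b,c).
  e.g. a=(a1,0), b=(a2,0), c=(a3,0): lhs=(a1,0) != rhs=(0,0)
  e.g. a=(a1,0), b=(a2,0), c=(a3,1): lhs=(a1,0) != rhs=(0,0)
Total violating triples: 192


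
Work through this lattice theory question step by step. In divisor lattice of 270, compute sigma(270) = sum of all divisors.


sigma(n) = sum of divisors.
Divisors of 270: [1, 2, 3, 5, 6, 9, 10, 15, 18, 27, 30, 45, 54, 90, 135, 270]
Sum = 720


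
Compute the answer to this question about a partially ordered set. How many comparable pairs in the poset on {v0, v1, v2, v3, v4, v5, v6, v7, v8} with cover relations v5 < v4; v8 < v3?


A comparable pair {a,b} has a < b or b < a in the order.
Count unordered pairs where one element is strictly below the other.
Examples: {v3,v8}, {v4,v5}
Total comparable pairs: 2


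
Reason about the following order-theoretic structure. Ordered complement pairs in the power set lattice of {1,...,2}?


Complement pair (a,b): a meet b = bottom, a join b = top.
Here: A intersect B = {} and A union B = {1,...,2}.
Pairs found: ({},{1,2}), ({1},{2}), ({2},{1}), ({1,2},{})
Total ordered pairs: 4


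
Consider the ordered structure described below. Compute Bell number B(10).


B(n) = number of set partitions of an n-element set.
B(n) satisfies the recurrence: B(n+1) = sum_k C(n,k)*B(k).
B(10) = 115975


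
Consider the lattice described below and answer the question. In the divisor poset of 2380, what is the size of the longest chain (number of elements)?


A chain is a totally ordered subset; we count the number of elements in a maximum chain.
Compute, for each element x, the size of the longest chain ending at x:
  1: 1
  2: 2
  5: 2
  7: 2
  17: 2
  4: 3
  ...
A maximum chain: 1 < 2 < 4 < 20 < 140 < 2380
Number of elements in the longest chain: 6


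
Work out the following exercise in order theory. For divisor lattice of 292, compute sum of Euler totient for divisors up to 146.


Divisors of 292 up to 146: [1, 2, 4, 73, 146]
phi values: [1, 1, 2, 72, 72]
Sum = 148


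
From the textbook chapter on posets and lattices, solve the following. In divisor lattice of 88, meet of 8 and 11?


In a divisor lattice, meet = gcd (greatest common divisor).
By Euclidean algorithm or factoring: gcd(8,11) = 1


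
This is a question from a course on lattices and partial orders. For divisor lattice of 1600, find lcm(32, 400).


In a divisor lattice, join = lcm (least common multiple).
Compute lcm iteratively: start with first element, then lcm(current, next).
Elements: [32, 400]
lcm(32,400) = 800
Final lcm = 800


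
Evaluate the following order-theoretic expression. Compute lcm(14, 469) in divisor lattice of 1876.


In a divisor lattice, join = lcm (least common multiple).
gcd(14,469) = 7
lcm(14,469) = 14*469/gcd = 6566/7 = 938


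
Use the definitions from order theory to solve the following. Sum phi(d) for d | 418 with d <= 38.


Divisors of 418 up to 38: [1, 2, 11, 19, 22, 38]
phi values: [1, 1, 10, 18, 10, 18]
Sum = 58


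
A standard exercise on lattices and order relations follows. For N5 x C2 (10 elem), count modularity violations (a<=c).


Modular law: if a <= c then a v (b ^ c) = (a v b) ^ c.
Check all triples (a,b,c) with a <= c among 10 elements.
  e.g. a=(a,0), b=(c,0), c=(b,0): lhs=(a,0) != rhs=(b,0)
  e.g. a=(a,0), b=(c,1), c=(b,0): lhs=(a,0) != rhs=(b,0)
Total violating triples: 6


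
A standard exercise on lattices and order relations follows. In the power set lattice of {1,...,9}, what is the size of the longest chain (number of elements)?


A chain is a totally ordered subset; we count the number of elements in a maximum chain.
Compute, for each element x, the size of the longest chain ending at x:
  {}: 1
  {1}: 2
  {2}: 2
  {3}: 2
  {4}: 2
  {5}: 2
  ...
A maximum chain: {} < {1} < {1,2} < {1,2,3} < {1,2,3,4} < {1,2,3,4,5} < {1,2,3,4,5,6} < {1,2,3,4,5,6,7} < {1,2,3,4,5,6,7,8} < {1,2,3,4,5,6,7,8,9}
Number of elements in the longest chain: 10


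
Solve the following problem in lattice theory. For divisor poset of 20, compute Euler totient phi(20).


phi(n) = n * prod_{p|n} (1 - 1/p).
Prime divisors of 20: [2, 5]
phi(20) = 20 * (1 - 1/2) * (1 - 1/5)
phi(20) = 8


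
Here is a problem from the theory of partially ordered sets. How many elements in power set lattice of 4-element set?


Power set = 2^n.
2^4 = 16


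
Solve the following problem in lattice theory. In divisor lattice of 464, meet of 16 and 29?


In a divisor lattice, meet = gcd (greatest common divisor).
By Euclidean algorithm or factoring: gcd(16,29) = 1


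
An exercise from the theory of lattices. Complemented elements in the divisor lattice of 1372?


An element a is complemented if some b has a meet b = bottom, a join b = top.
a is complemented iff gcd(a, n/a)=1, i.e. a is a unitary divisor of 1372.
Complemented elements: 1, 4, 343, 1372
Count: 4


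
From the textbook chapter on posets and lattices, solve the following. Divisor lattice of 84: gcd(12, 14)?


Meet=gcd.
gcd(12,14)=2


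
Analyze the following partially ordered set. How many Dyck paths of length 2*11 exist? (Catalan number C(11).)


C(n) = C(2n, n) / (n+1).
C(22, 11) = 705432
C(11) = 705432 / 12 = 58786


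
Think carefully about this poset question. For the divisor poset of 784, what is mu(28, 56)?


In a divisor lattice, mu(a,b) = mu(b/a) where mu is the classical Mobius function.
b/a = 56/28 = 2
Prime factorization of 2: primes [2]
2 is squarefree with 1 prime factor(s), so mu(2) = (-1)^1 = -1


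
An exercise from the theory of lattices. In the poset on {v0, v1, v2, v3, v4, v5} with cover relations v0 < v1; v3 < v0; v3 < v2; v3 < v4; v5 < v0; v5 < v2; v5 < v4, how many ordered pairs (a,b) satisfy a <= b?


The order relation is {(a,b) : a <= b}, reflexive so it includes (a,a).
Examples: (v0,v0), (v0,v1), (v1,v1), (v2,v2), (v3,v0), ...
Total ordered pairs: 15


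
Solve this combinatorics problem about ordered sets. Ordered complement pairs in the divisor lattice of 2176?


Complement pair (a,b): a meet b = bottom, a join b = top.
Here: gcd(a,b)=1 and lcm(a,b)=2176, i.e. a*b=2176 with a,b coprime.
Pairs found: (1,2176), (17,128), (128,17), (2176,1)
Total ordered pairs: 4


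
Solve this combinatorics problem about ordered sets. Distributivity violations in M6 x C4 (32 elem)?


Distributive law: a ^ (b v c) = (a ^ b) v (a ^ c).
Check all 32^3 = 32768 ordered triples (a,b,c).
  e.g. a=(a1,0), b=(a2,0), c=(a3,0): lhs=(a1,0) != rhs=(0,0)
  e.g. a=(a1,0), b=(a2,0), c=(a3,1): lhs=(a1,0) != rhs=(0,0)
Total violating triples: 7680


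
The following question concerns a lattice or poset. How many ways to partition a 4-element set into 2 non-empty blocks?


S(n,k) = k*S(n-1,k) + S(n-1,k-1).
S(3,2) = 3, S(3,1) = 1
S(4,2) = 2*3 + 1 = 6 + 1
S(4,2) = 7


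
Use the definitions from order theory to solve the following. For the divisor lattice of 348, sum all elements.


sigma(n) = sum of divisors.
Divisors of 348: [1, 2, 3, 4, 6, 12, 29, 58, 87, 116, 174, 348]
Sum = 840


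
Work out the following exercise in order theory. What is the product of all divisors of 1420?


Divisors of 1420: [1, 2, 4, 5, 10, 20, 71, 142, 284, 355, 710, 1420]
Product = n^(d(n)/2) = 1420^(12/2)
Product = 8198418170944000000


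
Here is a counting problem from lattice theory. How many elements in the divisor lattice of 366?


Divisors of 366: [1, 2, 3, 6, 61, 122, 183, 366]
Count: 8


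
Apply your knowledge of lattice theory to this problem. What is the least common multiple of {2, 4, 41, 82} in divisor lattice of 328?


In a divisor lattice, join = lcm (least common multiple).
Compute lcm iteratively: start with first element, then lcm(current, next).
Elements: [2, 4, 41, 82]
lcm(2,4) = 4
lcm(4,41) = 164
lcm(164,82) = 164
Final lcm = 164


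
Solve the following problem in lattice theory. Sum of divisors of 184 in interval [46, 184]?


Interval [46,184] in divisors of 184: [46, 92, 184]
Sum = 322


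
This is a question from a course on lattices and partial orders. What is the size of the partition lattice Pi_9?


B(n) = number of set partitions of an n-element set.
B(n) satisfies the recurrence: B(n+1) = sum_k C(n,k)*B(k).
B(9) = 21147
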